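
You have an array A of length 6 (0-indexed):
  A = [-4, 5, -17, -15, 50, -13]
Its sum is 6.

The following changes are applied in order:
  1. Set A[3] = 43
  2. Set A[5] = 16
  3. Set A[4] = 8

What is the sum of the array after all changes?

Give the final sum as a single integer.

Initial sum: 6
Change 1: A[3] -15 -> 43, delta = 58, sum = 64
Change 2: A[5] -13 -> 16, delta = 29, sum = 93
Change 3: A[4] 50 -> 8, delta = -42, sum = 51

Answer: 51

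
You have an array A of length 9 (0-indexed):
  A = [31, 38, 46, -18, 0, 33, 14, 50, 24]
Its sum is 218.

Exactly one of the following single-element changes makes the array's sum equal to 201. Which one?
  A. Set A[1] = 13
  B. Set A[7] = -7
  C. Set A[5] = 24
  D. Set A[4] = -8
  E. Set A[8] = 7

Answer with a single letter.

Answer: E

Derivation:
Option A: A[1] 38->13, delta=-25, new_sum=218+(-25)=193
Option B: A[7] 50->-7, delta=-57, new_sum=218+(-57)=161
Option C: A[5] 33->24, delta=-9, new_sum=218+(-9)=209
Option D: A[4] 0->-8, delta=-8, new_sum=218+(-8)=210
Option E: A[8] 24->7, delta=-17, new_sum=218+(-17)=201 <-- matches target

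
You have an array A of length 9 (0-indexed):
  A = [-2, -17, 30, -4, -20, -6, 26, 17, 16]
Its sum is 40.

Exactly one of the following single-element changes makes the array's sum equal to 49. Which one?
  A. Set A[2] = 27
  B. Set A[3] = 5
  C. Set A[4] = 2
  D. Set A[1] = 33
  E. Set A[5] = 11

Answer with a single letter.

Option A: A[2] 30->27, delta=-3, new_sum=40+(-3)=37
Option B: A[3] -4->5, delta=9, new_sum=40+(9)=49 <-- matches target
Option C: A[4] -20->2, delta=22, new_sum=40+(22)=62
Option D: A[1] -17->33, delta=50, new_sum=40+(50)=90
Option E: A[5] -6->11, delta=17, new_sum=40+(17)=57

Answer: B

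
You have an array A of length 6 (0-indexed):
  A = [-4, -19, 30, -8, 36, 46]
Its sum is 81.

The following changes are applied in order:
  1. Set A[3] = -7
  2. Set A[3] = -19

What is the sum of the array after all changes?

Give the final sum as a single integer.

Answer: 70

Derivation:
Initial sum: 81
Change 1: A[3] -8 -> -7, delta = 1, sum = 82
Change 2: A[3] -7 -> -19, delta = -12, sum = 70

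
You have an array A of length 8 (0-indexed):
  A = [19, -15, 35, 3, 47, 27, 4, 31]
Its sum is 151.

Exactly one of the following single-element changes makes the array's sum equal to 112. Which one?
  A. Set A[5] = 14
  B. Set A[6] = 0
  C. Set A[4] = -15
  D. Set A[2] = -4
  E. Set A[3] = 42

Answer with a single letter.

Option A: A[5] 27->14, delta=-13, new_sum=151+(-13)=138
Option B: A[6] 4->0, delta=-4, new_sum=151+(-4)=147
Option C: A[4] 47->-15, delta=-62, new_sum=151+(-62)=89
Option D: A[2] 35->-4, delta=-39, new_sum=151+(-39)=112 <-- matches target
Option E: A[3] 3->42, delta=39, new_sum=151+(39)=190

Answer: D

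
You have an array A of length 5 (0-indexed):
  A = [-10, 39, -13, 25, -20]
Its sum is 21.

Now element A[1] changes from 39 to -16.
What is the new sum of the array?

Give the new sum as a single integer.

Answer: -34

Derivation:
Old value at index 1: 39
New value at index 1: -16
Delta = -16 - 39 = -55
New sum = old_sum + delta = 21 + (-55) = -34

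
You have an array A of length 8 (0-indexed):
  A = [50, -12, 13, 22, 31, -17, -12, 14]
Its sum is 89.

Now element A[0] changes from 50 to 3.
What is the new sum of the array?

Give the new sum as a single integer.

Old value at index 0: 50
New value at index 0: 3
Delta = 3 - 50 = -47
New sum = old_sum + delta = 89 + (-47) = 42

Answer: 42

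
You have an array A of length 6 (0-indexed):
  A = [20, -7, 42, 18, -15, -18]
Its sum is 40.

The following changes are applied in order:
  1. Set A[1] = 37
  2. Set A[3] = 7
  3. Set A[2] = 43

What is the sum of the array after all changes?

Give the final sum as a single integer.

Initial sum: 40
Change 1: A[1] -7 -> 37, delta = 44, sum = 84
Change 2: A[3] 18 -> 7, delta = -11, sum = 73
Change 3: A[2] 42 -> 43, delta = 1, sum = 74

Answer: 74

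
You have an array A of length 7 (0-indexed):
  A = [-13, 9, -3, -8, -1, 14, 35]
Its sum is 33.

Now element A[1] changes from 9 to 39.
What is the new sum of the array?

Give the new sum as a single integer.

Answer: 63

Derivation:
Old value at index 1: 9
New value at index 1: 39
Delta = 39 - 9 = 30
New sum = old_sum + delta = 33 + (30) = 63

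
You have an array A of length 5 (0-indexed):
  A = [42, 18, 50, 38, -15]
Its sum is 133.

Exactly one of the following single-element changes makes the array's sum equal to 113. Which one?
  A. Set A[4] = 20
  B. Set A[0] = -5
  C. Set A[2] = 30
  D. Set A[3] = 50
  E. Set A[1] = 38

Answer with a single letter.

Answer: C

Derivation:
Option A: A[4] -15->20, delta=35, new_sum=133+(35)=168
Option B: A[0] 42->-5, delta=-47, new_sum=133+(-47)=86
Option C: A[2] 50->30, delta=-20, new_sum=133+(-20)=113 <-- matches target
Option D: A[3] 38->50, delta=12, new_sum=133+(12)=145
Option E: A[1] 18->38, delta=20, new_sum=133+(20)=153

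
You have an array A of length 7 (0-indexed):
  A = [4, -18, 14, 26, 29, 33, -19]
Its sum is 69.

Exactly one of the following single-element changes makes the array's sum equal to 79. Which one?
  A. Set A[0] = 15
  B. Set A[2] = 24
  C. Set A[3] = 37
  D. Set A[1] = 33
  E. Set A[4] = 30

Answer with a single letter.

Answer: B

Derivation:
Option A: A[0] 4->15, delta=11, new_sum=69+(11)=80
Option B: A[2] 14->24, delta=10, new_sum=69+(10)=79 <-- matches target
Option C: A[3] 26->37, delta=11, new_sum=69+(11)=80
Option D: A[1] -18->33, delta=51, new_sum=69+(51)=120
Option E: A[4] 29->30, delta=1, new_sum=69+(1)=70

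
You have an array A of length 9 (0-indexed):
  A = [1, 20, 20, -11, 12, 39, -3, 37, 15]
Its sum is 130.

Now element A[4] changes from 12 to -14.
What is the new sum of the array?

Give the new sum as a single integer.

Answer: 104

Derivation:
Old value at index 4: 12
New value at index 4: -14
Delta = -14 - 12 = -26
New sum = old_sum + delta = 130 + (-26) = 104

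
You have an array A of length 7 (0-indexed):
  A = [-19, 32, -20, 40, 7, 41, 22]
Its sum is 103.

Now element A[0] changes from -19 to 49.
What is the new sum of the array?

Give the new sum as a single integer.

Answer: 171

Derivation:
Old value at index 0: -19
New value at index 0: 49
Delta = 49 - -19 = 68
New sum = old_sum + delta = 103 + (68) = 171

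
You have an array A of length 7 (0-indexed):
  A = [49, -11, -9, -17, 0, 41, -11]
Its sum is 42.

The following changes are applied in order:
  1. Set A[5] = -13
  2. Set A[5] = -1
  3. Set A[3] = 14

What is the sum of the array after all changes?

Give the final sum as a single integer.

Answer: 31

Derivation:
Initial sum: 42
Change 1: A[5] 41 -> -13, delta = -54, sum = -12
Change 2: A[5] -13 -> -1, delta = 12, sum = 0
Change 3: A[3] -17 -> 14, delta = 31, sum = 31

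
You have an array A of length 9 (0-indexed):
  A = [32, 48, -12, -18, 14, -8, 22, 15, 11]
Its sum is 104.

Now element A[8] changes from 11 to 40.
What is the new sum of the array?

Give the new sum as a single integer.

Old value at index 8: 11
New value at index 8: 40
Delta = 40 - 11 = 29
New sum = old_sum + delta = 104 + (29) = 133

Answer: 133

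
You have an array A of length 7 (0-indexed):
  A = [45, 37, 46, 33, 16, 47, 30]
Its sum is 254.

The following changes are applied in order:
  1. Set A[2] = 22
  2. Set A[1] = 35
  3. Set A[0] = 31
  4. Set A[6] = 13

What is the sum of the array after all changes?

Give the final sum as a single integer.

Initial sum: 254
Change 1: A[2] 46 -> 22, delta = -24, sum = 230
Change 2: A[1] 37 -> 35, delta = -2, sum = 228
Change 3: A[0] 45 -> 31, delta = -14, sum = 214
Change 4: A[6] 30 -> 13, delta = -17, sum = 197

Answer: 197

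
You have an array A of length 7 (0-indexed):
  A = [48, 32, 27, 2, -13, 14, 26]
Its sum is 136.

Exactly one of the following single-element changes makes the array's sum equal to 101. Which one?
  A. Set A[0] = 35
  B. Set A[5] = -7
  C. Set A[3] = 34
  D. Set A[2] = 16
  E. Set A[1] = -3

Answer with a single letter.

Option A: A[0] 48->35, delta=-13, new_sum=136+(-13)=123
Option B: A[5] 14->-7, delta=-21, new_sum=136+(-21)=115
Option C: A[3] 2->34, delta=32, new_sum=136+(32)=168
Option D: A[2] 27->16, delta=-11, new_sum=136+(-11)=125
Option E: A[1] 32->-3, delta=-35, new_sum=136+(-35)=101 <-- matches target

Answer: E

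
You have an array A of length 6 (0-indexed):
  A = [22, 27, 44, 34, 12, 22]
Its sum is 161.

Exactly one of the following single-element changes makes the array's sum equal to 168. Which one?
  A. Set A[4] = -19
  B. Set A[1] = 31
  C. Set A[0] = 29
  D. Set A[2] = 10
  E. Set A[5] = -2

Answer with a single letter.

Answer: C

Derivation:
Option A: A[4] 12->-19, delta=-31, new_sum=161+(-31)=130
Option B: A[1] 27->31, delta=4, new_sum=161+(4)=165
Option C: A[0] 22->29, delta=7, new_sum=161+(7)=168 <-- matches target
Option D: A[2] 44->10, delta=-34, new_sum=161+(-34)=127
Option E: A[5] 22->-2, delta=-24, new_sum=161+(-24)=137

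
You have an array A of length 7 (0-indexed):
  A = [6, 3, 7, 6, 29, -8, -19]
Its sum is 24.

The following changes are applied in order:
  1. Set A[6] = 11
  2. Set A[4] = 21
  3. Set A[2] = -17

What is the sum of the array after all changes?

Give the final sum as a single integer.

Answer: 22

Derivation:
Initial sum: 24
Change 1: A[6] -19 -> 11, delta = 30, sum = 54
Change 2: A[4] 29 -> 21, delta = -8, sum = 46
Change 3: A[2] 7 -> -17, delta = -24, sum = 22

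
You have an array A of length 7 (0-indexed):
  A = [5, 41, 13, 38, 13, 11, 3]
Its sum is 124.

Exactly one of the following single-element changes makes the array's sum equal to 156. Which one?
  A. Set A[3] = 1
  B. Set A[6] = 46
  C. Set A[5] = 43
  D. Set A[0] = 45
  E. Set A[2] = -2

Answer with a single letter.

Answer: C

Derivation:
Option A: A[3] 38->1, delta=-37, new_sum=124+(-37)=87
Option B: A[6] 3->46, delta=43, new_sum=124+(43)=167
Option C: A[5] 11->43, delta=32, new_sum=124+(32)=156 <-- matches target
Option D: A[0] 5->45, delta=40, new_sum=124+(40)=164
Option E: A[2] 13->-2, delta=-15, new_sum=124+(-15)=109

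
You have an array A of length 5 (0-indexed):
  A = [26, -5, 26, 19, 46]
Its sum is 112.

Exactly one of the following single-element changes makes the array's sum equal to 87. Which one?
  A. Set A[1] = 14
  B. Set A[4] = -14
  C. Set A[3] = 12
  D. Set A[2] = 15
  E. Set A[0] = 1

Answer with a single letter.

Answer: E

Derivation:
Option A: A[1] -5->14, delta=19, new_sum=112+(19)=131
Option B: A[4] 46->-14, delta=-60, new_sum=112+(-60)=52
Option C: A[3] 19->12, delta=-7, new_sum=112+(-7)=105
Option D: A[2] 26->15, delta=-11, new_sum=112+(-11)=101
Option E: A[0] 26->1, delta=-25, new_sum=112+(-25)=87 <-- matches target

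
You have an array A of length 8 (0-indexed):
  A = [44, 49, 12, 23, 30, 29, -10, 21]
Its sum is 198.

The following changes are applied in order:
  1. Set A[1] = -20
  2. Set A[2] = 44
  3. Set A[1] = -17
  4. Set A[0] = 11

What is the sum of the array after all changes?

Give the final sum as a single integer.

Answer: 131

Derivation:
Initial sum: 198
Change 1: A[1] 49 -> -20, delta = -69, sum = 129
Change 2: A[2] 12 -> 44, delta = 32, sum = 161
Change 3: A[1] -20 -> -17, delta = 3, sum = 164
Change 4: A[0] 44 -> 11, delta = -33, sum = 131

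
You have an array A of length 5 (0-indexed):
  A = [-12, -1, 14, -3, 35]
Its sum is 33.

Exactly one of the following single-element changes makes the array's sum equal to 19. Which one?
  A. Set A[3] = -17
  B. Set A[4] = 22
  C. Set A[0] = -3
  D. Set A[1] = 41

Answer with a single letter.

Answer: A

Derivation:
Option A: A[3] -3->-17, delta=-14, new_sum=33+(-14)=19 <-- matches target
Option B: A[4] 35->22, delta=-13, new_sum=33+(-13)=20
Option C: A[0] -12->-3, delta=9, new_sum=33+(9)=42
Option D: A[1] -1->41, delta=42, new_sum=33+(42)=75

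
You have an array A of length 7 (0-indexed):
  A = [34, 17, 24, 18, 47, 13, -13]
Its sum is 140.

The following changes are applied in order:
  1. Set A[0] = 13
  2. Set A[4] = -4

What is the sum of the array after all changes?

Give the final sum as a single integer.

Initial sum: 140
Change 1: A[0] 34 -> 13, delta = -21, sum = 119
Change 2: A[4] 47 -> -4, delta = -51, sum = 68

Answer: 68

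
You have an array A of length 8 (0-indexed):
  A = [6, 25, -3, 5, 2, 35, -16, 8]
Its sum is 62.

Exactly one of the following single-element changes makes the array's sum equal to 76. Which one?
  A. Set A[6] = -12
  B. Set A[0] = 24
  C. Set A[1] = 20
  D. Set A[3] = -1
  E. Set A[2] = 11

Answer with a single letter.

Option A: A[6] -16->-12, delta=4, new_sum=62+(4)=66
Option B: A[0] 6->24, delta=18, new_sum=62+(18)=80
Option C: A[1] 25->20, delta=-5, new_sum=62+(-5)=57
Option D: A[3] 5->-1, delta=-6, new_sum=62+(-6)=56
Option E: A[2] -3->11, delta=14, new_sum=62+(14)=76 <-- matches target

Answer: E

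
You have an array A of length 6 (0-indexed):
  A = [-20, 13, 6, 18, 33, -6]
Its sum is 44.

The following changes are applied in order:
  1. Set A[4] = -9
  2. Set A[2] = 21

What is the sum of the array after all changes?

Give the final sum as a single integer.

Answer: 17

Derivation:
Initial sum: 44
Change 1: A[4] 33 -> -9, delta = -42, sum = 2
Change 2: A[2] 6 -> 21, delta = 15, sum = 17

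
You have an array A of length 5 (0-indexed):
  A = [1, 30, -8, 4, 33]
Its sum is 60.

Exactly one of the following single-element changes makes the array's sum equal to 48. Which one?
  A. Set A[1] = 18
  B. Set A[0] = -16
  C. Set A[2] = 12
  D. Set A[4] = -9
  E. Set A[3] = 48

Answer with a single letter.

Option A: A[1] 30->18, delta=-12, new_sum=60+(-12)=48 <-- matches target
Option B: A[0] 1->-16, delta=-17, new_sum=60+(-17)=43
Option C: A[2] -8->12, delta=20, new_sum=60+(20)=80
Option D: A[4] 33->-9, delta=-42, new_sum=60+(-42)=18
Option E: A[3] 4->48, delta=44, new_sum=60+(44)=104

Answer: A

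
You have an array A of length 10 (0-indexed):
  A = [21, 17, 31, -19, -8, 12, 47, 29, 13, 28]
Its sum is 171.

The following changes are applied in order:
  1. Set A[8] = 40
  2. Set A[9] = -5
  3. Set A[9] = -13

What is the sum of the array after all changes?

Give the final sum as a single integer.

Initial sum: 171
Change 1: A[8] 13 -> 40, delta = 27, sum = 198
Change 2: A[9] 28 -> -5, delta = -33, sum = 165
Change 3: A[9] -5 -> -13, delta = -8, sum = 157

Answer: 157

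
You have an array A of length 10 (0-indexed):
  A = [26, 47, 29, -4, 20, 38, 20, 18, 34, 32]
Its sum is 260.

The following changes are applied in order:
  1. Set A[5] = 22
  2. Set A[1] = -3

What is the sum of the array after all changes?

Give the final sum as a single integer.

Initial sum: 260
Change 1: A[5] 38 -> 22, delta = -16, sum = 244
Change 2: A[1] 47 -> -3, delta = -50, sum = 194

Answer: 194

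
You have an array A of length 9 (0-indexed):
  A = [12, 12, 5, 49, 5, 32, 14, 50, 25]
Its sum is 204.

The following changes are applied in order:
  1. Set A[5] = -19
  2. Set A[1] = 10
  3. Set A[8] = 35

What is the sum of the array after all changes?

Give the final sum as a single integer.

Initial sum: 204
Change 1: A[5] 32 -> -19, delta = -51, sum = 153
Change 2: A[1] 12 -> 10, delta = -2, sum = 151
Change 3: A[8] 25 -> 35, delta = 10, sum = 161

Answer: 161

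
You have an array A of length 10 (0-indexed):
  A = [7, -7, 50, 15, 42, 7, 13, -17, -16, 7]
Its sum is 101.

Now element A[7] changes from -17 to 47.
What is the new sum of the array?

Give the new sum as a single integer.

Old value at index 7: -17
New value at index 7: 47
Delta = 47 - -17 = 64
New sum = old_sum + delta = 101 + (64) = 165

Answer: 165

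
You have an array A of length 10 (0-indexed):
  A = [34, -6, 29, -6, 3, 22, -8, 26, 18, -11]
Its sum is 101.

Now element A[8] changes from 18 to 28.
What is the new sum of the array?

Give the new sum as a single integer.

Old value at index 8: 18
New value at index 8: 28
Delta = 28 - 18 = 10
New sum = old_sum + delta = 101 + (10) = 111

Answer: 111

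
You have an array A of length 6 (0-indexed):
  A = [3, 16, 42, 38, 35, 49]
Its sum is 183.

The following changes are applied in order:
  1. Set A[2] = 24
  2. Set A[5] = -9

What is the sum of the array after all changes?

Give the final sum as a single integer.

Answer: 107

Derivation:
Initial sum: 183
Change 1: A[2] 42 -> 24, delta = -18, sum = 165
Change 2: A[5] 49 -> -9, delta = -58, sum = 107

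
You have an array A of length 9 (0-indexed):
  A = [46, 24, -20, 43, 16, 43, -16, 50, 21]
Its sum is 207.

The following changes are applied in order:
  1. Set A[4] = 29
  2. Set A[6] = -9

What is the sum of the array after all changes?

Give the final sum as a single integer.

Answer: 227

Derivation:
Initial sum: 207
Change 1: A[4] 16 -> 29, delta = 13, sum = 220
Change 2: A[6] -16 -> -9, delta = 7, sum = 227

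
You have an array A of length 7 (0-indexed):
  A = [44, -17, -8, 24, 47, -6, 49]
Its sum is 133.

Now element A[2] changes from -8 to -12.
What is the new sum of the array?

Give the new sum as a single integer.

Old value at index 2: -8
New value at index 2: -12
Delta = -12 - -8 = -4
New sum = old_sum + delta = 133 + (-4) = 129

Answer: 129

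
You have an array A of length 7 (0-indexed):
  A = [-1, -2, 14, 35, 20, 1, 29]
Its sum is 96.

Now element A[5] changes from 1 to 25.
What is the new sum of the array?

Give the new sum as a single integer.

Old value at index 5: 1
New value at index 5: 25
Delta = 25 - 1 = 24
New sum = old_sum + delta = 96 + (24) = 120

Answer: 120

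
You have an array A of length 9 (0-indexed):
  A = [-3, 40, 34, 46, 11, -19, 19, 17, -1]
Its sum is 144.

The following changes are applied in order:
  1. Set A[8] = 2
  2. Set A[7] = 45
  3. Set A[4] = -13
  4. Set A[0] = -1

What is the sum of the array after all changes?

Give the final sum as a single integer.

Initial sum: 144
Change 1: A[8] -1 -> 2, delta = 3, sum = 147
Change 2: A[7] 17 -> 45, delta = 28, sum = 175
Change 3: A[4] 11 -> -13, delta = -24, sum = 151
Change 4: A[0] -3 -> -1, delta = 2, sum = 153

Answer: 153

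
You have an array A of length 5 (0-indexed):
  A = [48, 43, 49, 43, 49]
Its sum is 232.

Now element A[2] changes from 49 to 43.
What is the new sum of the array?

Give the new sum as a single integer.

Old value at index 2: 49
New value at index 2: 43
Delta = 43 - 49 = -6
New sum = old_sum + delta = 232 + (-6) = 226

Answer: 226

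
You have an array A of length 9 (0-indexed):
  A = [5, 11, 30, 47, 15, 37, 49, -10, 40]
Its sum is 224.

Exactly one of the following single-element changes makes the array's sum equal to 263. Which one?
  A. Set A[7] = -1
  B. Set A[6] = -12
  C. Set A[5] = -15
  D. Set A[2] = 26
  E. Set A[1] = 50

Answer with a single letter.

Answer: E

Derivation:
Option A: A[7] -10->-1, delta=9, new_sum=224+(9)=233
Option B: A[6] 49->-12, delta=-61, new_sum=224+(-61)=163
Option C: A[5] 37->-15, delta=-52, new_sum=224+(-52)=172
Option D: A[2] 30->26, delta=-4, new_sum=224+(-4)=220
Option E: A[1] 11->50, delta=39, new_sum=224+(39)=263 <-- matches target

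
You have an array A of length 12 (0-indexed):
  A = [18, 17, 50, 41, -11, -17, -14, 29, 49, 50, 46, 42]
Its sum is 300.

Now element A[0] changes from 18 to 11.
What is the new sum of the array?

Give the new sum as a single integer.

Old value at index 0: 18
New value at index 0: 11
Delta = 11 - 18 = -7
New sum = old_sum + delta = 300 + (-7) = 293

Answer: 293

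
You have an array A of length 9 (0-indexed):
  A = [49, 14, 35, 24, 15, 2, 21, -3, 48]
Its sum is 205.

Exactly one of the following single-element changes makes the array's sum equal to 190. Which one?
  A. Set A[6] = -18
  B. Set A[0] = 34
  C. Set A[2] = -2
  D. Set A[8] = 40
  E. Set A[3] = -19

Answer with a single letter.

Option A: A[6] 21->-18, delta=-39, new_sum=205+(-39)=166
Option B: A[0] 49->34, delta=-15, new_sum=205+(-15)=190 <-- matches target
Option C: A[2] 35->-2, delta=-37, new_sum=205+(-37)=168
Option D: A[8] 48->40, delta=-8, new_sum=205+(-8)=197
Option E: A[3] 24->-19, delta=-43, new_sum=205+(-43)=162

Answer: B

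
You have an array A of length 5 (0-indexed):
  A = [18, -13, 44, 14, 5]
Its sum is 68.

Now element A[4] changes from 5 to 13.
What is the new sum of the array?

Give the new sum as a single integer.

Answer: 76

Derivation:
Old value at index 4: 5
New value at index 4: 13
Delta = 13 - 5 = 8
New sum = old_sum + delta = 68 + (8) = 76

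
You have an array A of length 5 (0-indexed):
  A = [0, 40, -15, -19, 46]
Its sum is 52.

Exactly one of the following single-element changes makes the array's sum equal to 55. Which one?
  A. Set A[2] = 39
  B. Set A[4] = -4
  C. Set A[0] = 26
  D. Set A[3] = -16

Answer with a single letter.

Option A: A[2] -15->39, delta=54, new_sum=52+(54)=106
Option B: A[4] 46->-4, delta=-50, new_sum=52+(-50)=2
Option C: A[0] 0->26, delta=26, new_sum=52+(26)=78
Option D: A[3] -19->-16, delta=3, new_sum=52+(3)=55 <-- matches target

Answer: D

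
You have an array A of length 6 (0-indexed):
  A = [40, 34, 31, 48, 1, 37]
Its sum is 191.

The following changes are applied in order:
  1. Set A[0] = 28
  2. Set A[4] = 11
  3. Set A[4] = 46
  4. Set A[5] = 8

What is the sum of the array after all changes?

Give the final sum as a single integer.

Initial sum: 191
Change 1: A[0] 40 -> 28, delta = -12, sum = 179
Change 2: A[4] 1 -> 11, delta = 10, sum = 189
Change 3: A[4] 11 -> 46, delta = 35, sum = 224
Change 4: A[5] 37 -> 8, delta = -29, sum = 195

Answer: 195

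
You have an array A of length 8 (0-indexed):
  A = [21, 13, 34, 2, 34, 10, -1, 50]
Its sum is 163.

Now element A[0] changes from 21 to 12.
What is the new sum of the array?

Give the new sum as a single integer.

Answer: 154

Derivation:
Old value at index 0: 21
New value at index 0: 12
Delta = 12 - 21 = -9
New sum = old_sum + delta = 163 + (-9) = 154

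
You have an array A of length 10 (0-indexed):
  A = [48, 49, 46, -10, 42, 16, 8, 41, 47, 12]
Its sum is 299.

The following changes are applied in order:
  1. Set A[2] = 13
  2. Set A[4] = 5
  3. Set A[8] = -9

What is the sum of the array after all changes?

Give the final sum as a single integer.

Initial sum: 299
Change 1: A[2] 46 -> 13, delta = -33, sum = 266
Change 2: A[4] 42 -> 5, delta = -37, sum = 229
Change 3: A[8] 47 -> -9, delta = -56, sum = 173

Answer: 173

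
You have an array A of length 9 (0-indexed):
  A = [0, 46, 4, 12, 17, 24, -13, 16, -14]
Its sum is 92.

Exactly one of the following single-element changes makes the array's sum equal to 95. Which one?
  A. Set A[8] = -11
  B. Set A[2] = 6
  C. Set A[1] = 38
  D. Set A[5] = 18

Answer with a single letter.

Option A: A[8] -14->-11, delta=3, new_sum=92+(3)=95 <-- matches target
Option B: A[2] 4->6, delta=2, new_sum=92+(2)=94
Option C: A[1] 46->38, delta=-8, new_sum=92+(-8)=84
Option D: A[5] 24->18, delta=-6, new_sum=92+(-6)=86

Answer: A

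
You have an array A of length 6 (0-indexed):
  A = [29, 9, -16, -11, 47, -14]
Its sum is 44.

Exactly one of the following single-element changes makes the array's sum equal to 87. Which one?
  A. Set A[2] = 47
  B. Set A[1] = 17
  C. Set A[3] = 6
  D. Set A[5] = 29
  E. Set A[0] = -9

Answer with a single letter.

Answer: D

Derivation:
Option A: A[2] -16->47, delta=63, new_sum=44+(63)=107
Option B: A[1] 9->17, delta=8, new_sum=44+(8)=52
Option C: A[3] -11->6, delta=17, new_sum=44+(17)=61
Option D: A[5] -14->29, delta=43, new_sum=44+(43)=87 <-- matches target
Option E: A[0] 29->-9, delta=-38, new_sum=44+(-38)=6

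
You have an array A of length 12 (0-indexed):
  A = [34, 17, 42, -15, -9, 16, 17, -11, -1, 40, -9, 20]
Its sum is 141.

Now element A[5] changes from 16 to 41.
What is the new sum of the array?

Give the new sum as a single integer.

Answer: 166

Derivation:
Old value at index 5: 16
New value at index 5: 41
Delta = 41 - 16 = 25
New sum = old_sum + delta = 141 + (25) = 166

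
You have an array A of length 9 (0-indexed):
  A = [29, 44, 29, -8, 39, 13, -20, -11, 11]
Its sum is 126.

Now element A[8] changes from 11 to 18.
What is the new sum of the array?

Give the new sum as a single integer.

Old value at index 8: 11
New value at index 8: 18
Delta = 18 - 11 = 7
New sum = old_sum + delta = 126 + (7) = 133

Answer: 133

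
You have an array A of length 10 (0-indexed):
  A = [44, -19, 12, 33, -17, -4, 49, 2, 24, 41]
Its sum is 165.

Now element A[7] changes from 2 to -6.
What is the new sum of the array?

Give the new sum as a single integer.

Old value at index 7: 2
New value at index 7: -6
Delta = -6 - 2 = -8
New sum = old_sum + delta = 165 + (-8) = 157

Answer: 157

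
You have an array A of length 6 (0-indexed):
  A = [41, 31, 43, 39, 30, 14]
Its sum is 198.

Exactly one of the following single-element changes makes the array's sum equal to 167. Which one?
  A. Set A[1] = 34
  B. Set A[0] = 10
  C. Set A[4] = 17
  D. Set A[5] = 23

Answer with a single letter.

Answer: B

Derivation:
Option A: A[1] 31->34, delta=3, new_sum=198+(3)=201
Option B: A[0] 41->10, delta=-31, new_sum=198+(-31)=167 <-- matches target
Option C: A[4] 30->17, delta=-13, new_sum=198+(-13)=185
Option D: A[5] 14->23, delta=9, new_sum=198+(9)=207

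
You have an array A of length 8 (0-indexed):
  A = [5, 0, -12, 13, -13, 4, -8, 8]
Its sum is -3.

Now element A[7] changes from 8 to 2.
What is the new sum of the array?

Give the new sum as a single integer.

Old value at index 7: 8
New value at index 7: 2
Delta = 2 - 8 = -6
New sum = old_sum + delta = -3 + (-6) = -9

Answer: -9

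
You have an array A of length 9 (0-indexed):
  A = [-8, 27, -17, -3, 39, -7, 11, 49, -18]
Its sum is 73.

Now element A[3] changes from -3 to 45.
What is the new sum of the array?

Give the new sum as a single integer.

Answer: 121

Derivation:
Old value at index 3: -3
New value at index 3: 45
Delta = 45 - -3 = 48
New sum = old_sum + delta = 73 + (48) = 121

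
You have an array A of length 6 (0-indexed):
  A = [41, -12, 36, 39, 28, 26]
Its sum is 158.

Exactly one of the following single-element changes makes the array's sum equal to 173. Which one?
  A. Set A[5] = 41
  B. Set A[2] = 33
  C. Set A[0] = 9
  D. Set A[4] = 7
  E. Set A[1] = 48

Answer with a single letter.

Option A: A[5] 26->41, delta=15, new_sum=158+(15)=173 <-- matches target
Option B: A[2] 36->33, delta=-3, new_sum=158+(-3)=155
Option C: A[0] 41->9, delta=-32, new_sum=158+(-32)=126
Option D: A[4] 28->7, delta=-21, new_sum=158+(-21)=137
Option E: A[1] -12->48, delta=60, new_sum=158+(60)=218

Answer: A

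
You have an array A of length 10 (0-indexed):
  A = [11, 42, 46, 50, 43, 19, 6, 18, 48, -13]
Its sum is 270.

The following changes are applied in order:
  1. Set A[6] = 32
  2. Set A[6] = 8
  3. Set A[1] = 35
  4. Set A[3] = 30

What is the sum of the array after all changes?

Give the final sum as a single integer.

Answer: 245

Derivation:
Initial sum: 270
Change 1: A[6] 6 -> 32, delta = 26, sum = 296
Change 2: A[6] 32 -> 8, delta = -24, sum = 272
Change 3: A[1] 42 -> 35, delta = -7, sum = 265
Change 4: A[3] 50 -> 30, delta = -20, sum = 245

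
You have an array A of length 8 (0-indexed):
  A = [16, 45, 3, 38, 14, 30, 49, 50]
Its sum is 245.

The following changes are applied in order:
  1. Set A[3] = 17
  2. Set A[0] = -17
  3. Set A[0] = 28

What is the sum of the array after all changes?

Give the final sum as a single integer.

Initial sum: 245
Change 1: A[3] 38 -> 17, delta = -21, sum = 224
Change 2: A[0] 16 -> -17, delta = -33, sum = 191
Change 3: A[0] -17 -> 28, delta = 45, sum = 236

Answer: 236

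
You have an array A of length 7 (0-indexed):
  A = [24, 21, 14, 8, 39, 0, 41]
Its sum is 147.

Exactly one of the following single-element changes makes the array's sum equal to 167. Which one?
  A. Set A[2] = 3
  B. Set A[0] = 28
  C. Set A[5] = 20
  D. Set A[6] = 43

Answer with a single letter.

Answer: C

Derivation:
Option A: A[2] 14->3, delta=-11, new_sum=147+(-11)=136
Option B: A[0] 24->28, delta=4, new_sum=147+(4)=151
Option C: A[5] 0->20, delta=20, new_sum=147+(20)=167 <-- matches target
Option D: A[6] 41->43, delta=2, new_sum=147+(2)=149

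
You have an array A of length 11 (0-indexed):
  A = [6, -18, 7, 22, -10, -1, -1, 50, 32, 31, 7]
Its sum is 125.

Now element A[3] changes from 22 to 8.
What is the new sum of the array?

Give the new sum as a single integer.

Old value at index 3: 22
New value at index 3: 8
Delta = 8 - 22 = -14
New sum = old_sum + delta = 125 + (-14) = 111

Answer: 111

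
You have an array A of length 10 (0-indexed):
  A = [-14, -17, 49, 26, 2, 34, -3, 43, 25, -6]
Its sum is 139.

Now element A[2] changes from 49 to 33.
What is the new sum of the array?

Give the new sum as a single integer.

Old value at index 2: 49
New value at index 2: 33
Delta = 33 - 49 = -16
New sum = old_sum + delta = 139 + (-16) = 123

Answer: 123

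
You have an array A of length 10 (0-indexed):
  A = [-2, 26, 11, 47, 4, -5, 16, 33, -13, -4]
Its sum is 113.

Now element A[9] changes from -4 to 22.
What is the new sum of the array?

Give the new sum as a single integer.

Answer: 139

Derivation:
Old value at index 9: -4
New value at index 9: 22
Delta = 22 - -4 = 26
New sum = old_sum + delta = 113 + (26) = 139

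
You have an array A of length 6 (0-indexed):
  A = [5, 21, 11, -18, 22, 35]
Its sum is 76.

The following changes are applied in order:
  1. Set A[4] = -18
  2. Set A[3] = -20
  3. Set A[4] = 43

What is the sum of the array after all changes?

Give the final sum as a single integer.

Initial sum: 76
Change 1: A[4] 22 -> -18, delta = -40, sum = 36
Change 2: A[3] -18 -> -20, delta = -2, sum = 34
Change 3: A[4] -18 -> 43, delta = 61, sum = 95

Answer: 95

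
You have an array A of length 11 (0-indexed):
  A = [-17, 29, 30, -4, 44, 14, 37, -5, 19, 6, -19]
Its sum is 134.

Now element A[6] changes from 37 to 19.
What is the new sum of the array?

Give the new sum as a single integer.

Answer: 116

Derivation:
Old value at index 6: 37
New value at index 6: 19
Delta = 19 - 37 = -18
New sum = old_sum + delta = 134 + (-18) = 116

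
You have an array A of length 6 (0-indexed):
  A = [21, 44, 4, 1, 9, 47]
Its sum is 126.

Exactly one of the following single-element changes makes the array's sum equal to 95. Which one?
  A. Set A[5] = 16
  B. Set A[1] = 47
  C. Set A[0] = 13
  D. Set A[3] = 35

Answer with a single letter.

Option A: A[5] 47->16, delta=-31, new_sum=126+(-31)=95 <-- matches target
Option B: A[1] 44->47, delta=3, new_sum=126+(3)=129
Option C: A[0] 21->13, delta=-8, new_sum=126+(-8)=118
Option D: A[3] 1->35, delta=34, new_sum=126+(34)=160

Answer: A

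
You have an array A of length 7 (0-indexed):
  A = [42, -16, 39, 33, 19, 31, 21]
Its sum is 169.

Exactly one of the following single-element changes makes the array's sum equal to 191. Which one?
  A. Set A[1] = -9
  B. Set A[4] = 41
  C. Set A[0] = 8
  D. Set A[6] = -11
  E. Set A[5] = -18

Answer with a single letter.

Answer: B

Derivation:
Option A: A[1] -16->-9, delta=7, new_sum=169+(7)=176
Option B: A[4] 19->41, delta=22, new_sum=169+(22)=191 <-- matches target
Option C: A[0] 42->8, delta=-34, new_sum=169+(-34)=135
Option D: A[6] 21->-11, delta=-32, new_sum=169+(-32)=137
Option E: A[5] 31->-18, delta=-49, new_sum=169+(-49)=120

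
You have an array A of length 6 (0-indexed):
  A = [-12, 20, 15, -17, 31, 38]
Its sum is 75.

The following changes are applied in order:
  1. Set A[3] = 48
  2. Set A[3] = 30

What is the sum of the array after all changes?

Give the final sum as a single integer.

Answer: 122

Derivation:
Initial sum: 75
Change 1: A[3] -17 -> 48, delta = 65, sum = 140
Change 2: A[3] 48 -> 30, delta = -18, sum = 122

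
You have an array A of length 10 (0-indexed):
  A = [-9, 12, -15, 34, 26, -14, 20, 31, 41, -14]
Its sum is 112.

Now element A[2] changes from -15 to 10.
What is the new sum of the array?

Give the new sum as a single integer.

Old value at index 2: -15
New value at index 2: 10
Delta = 10 - -15 = 25
New sum = old_sum + delta = 112 + (25) = 137

Answer: 137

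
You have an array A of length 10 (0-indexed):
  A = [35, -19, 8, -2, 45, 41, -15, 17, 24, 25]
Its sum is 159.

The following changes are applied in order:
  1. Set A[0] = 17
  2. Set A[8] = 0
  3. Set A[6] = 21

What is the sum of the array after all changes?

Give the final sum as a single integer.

Initial sum: 159
Change 1: A[0] 35 -> 17, delta = -18, sum = 141
Change 2: A[8] 24 -> 0, delta = -24, sum = 117
Change 3: A[6] -15 -> 21, delta = 36, sum = 153

Answer: 153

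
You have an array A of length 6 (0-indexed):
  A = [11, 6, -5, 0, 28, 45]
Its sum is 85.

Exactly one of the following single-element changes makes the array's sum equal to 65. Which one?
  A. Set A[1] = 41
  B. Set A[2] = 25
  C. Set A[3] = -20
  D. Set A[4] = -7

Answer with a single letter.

Option A: A[1] 6->41, delta=35, new_sum=85+(35)=120
Option B: A[2] -5->25, delta=30, new_sum=85+(30)=115
Option C: A[3] 0->-20, delta=-20, new_sum=85+(-20)=65 <-- matches target
Option D: A[4] 28->-7, delta=-35, new_sum=85+(-35)=50

Answer: C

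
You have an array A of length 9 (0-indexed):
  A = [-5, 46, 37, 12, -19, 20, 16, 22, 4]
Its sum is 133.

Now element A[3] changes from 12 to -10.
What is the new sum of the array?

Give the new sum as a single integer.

Answer: 111

Derivation:
Old value at index 3: 12
New value at index 3: -10
Delta = -10 - 12 = -22
New sum = old_sum + delta = 133 + (-22) = 111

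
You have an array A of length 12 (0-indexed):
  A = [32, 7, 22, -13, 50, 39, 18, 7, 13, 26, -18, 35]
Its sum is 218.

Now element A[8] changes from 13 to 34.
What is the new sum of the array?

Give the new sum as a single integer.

Answer: 239

Derivation:
Old value at index 8: 13
New value at index 8: 34
Delta = 34 - 13 = 21
New sum = old_sum + delta = 218 + (21) = 239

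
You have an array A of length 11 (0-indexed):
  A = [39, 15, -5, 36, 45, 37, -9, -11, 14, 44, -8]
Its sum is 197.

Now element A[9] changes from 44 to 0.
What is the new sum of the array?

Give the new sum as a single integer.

Answer: 153

Derivation:
Old value at index 9: 44
New value at index 9: 0
Delta = 0 - 44 = -44
New sum = old_sum + delta = 197 + (-44) = 153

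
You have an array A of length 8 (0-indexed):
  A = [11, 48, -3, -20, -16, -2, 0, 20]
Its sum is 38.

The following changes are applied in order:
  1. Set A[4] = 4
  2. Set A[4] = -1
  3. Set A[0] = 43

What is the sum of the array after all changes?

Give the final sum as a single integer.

Initial sum: 38
Change 1: A[4] -16 -> 4, delta = 20, sum = 58
Change 2: A[4] 4 -> -1, delta = -5, sum = 53
Change 3: A[0] 11 -> 43, delta = 32, sum = 85

Answer: 85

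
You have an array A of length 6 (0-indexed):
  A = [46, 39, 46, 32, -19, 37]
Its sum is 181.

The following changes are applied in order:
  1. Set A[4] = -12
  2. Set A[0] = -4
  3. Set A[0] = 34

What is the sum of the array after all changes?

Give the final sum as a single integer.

Initial sum: 181
Change 1: A[4] -19 -> -12, delta = 7, sum = 188
Change 2: A[0] 46 -> -4, delta = -50, sum = 138
Change 3: A[0] -4 -> 34, delta = 38, sum = 176

Answer: 176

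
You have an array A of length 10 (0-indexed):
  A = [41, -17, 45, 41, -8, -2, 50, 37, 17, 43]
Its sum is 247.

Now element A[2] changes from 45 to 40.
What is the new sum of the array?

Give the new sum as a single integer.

Answer: 242

Derivation:
Old value at index 2: 45
New value at index 2: 40
Delta = 40 - 45 = -5
New sum = old_sum + delta = 247 + (-5) = 242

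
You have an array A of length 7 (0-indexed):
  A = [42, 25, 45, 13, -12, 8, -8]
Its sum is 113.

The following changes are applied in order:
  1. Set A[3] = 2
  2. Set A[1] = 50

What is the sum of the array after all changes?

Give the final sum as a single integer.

Initial sum: 113
Change 1: A[3] 13 -> 2, delta = -11, sum = 102
Change 2: A[1] 25 -> 50, delta = 25, sum = 127

Answer: 127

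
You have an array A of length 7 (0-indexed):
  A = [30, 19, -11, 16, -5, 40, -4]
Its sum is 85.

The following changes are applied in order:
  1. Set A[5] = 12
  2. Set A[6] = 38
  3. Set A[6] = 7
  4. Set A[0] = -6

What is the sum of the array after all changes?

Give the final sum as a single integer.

Initial sum: 85
Change 1: A[5] 40 -> 12, delta = -28, sum = 57
Change 2: A[6] -4 -> 38, delta = 42, sum = 99
Change 3: A[6] 38 -> 7, delta = -31, sum = 68
Change 4: A[0] 30 -> -6, delta = -36, sum = 32

Answer: 32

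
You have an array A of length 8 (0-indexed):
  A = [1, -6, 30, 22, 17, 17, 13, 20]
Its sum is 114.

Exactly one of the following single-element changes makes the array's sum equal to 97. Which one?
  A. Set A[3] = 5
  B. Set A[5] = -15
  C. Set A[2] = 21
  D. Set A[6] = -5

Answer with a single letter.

Answer: A

Derivation:
Option A: A[3] 22->5, delta=-17, new_sum=114+(-17)=97 <-- matches target
Option B: A[5] 17->-15, delta=-32, new_sum=114+(-32)=82
Option C: A[2] 30->21, delta=-9, new_sum=114+(-9)=105
Option D: A[6] 13->-5, delta=-18, new_sum=114+(-18)=96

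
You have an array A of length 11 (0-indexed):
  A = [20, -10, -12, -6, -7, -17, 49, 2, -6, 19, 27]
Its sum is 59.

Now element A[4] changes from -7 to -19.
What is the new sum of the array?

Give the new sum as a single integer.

Answer: 47

Derivation:
Old value at index 4: -7
New value at index 4: -19
Delta = -19 - -7 = -12
New sum = old_sum + delta = 59 + (-12) = 47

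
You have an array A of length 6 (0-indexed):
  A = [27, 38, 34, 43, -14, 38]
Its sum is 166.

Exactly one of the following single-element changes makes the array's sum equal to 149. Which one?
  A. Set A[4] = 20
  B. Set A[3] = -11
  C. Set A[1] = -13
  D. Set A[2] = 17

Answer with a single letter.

Option A: A[4] -14->20, delta=34, new_sum=166+(34)=200
Option B: A[3] 43->-11, delta=-54, new_sum=166+(-54)=112
Option C: A[1] 38->-13, delta=-51, new_sum=166+(-51)=115
Option D: A[2] 34->17, delta=-17, new_sum=166+(-17)=149 <-- matches target

Answer: D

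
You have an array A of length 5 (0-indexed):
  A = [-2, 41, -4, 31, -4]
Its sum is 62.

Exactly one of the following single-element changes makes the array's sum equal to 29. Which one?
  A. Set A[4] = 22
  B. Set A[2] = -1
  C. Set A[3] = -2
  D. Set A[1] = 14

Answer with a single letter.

Option A: A[4] -4->22, delta=26, new_sum=62+(26)=88
Option B: A[2] -4->-1, delta=3, new_sum=62+(3)=65
Option C: A[3] 31->-2, delta=-33, new_sum=62+(-33)=29 <-- matches target
Option D: A[1] 41->14, delta=-27, new_sum=62+(-27)=35

Answer: C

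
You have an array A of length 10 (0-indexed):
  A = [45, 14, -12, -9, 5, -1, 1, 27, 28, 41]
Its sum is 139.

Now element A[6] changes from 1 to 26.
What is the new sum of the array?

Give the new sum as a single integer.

Answer: 164

Derivation:
Old value at index 6: 1
New value at index 6: 26
Delta = 26 - 1 = 25
New sum = old_sum + delta = 139 + (25) = 164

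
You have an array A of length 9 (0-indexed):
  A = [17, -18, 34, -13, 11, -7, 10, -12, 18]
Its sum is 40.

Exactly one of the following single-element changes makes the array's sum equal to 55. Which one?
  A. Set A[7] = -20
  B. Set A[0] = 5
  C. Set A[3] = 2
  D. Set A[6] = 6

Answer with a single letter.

Answer: C

Derivation:
Option A: A[7] -12->-20, delta=-8, new_sum=40+(-8)=32
Option B: A[0] 17->5, delta=-12, new_sum=40+(-12)=28
Option C: A[3] -13->2, delta=15, new_sum=40+(15)=55 <-- matches target
Option D: A[6] 10->6, delta=-4, new_sum=40+(-4)=36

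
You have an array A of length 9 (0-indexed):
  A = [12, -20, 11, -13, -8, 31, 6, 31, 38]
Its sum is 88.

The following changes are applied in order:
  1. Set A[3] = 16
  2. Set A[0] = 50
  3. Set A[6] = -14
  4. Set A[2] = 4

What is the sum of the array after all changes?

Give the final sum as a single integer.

Initial sum: 88
Change 1: A[3] -13 -> 16, delta = 29, sum = 117
Change 2: A[0] 12 -> 50, delta = 38, sum = 155
Change 3: A[6] 6 -> -14, delta = -20, sum = 135
Change 4: A[2] 11 -> 4, delta = -7, sum = 128

Answer: 128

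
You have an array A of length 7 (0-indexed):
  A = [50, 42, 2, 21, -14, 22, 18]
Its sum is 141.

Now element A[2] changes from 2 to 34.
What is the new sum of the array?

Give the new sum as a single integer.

Old value at index 2: 2
New value at index 2: 34
Delta = 34 - 2 = 32
New sum = old_sum + delta = 141 + (32) = 173

Answer: 173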